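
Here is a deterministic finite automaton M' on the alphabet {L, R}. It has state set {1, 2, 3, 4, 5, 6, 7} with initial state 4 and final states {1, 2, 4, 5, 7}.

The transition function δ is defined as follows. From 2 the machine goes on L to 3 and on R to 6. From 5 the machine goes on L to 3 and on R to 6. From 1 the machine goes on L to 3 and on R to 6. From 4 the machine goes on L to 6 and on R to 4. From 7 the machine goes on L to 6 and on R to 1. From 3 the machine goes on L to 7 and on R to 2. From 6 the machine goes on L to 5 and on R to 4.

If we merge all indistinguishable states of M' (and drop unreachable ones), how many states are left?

P0 = {1,2,4,5,7} | {3,6}.
Split {1,2,4,5,7} by δ(·,R) → {1,2,5} and {4,7}.
Split {3,6} by δ(·,L) → {3} and {6}.
Refine {4,7} on symbol R: members go to different blocks, giving {4} and {7}.
No further refinement is possible. Final partition (5 blocks): {1,2,5} | {3} | {4} | {6} | {7}.

5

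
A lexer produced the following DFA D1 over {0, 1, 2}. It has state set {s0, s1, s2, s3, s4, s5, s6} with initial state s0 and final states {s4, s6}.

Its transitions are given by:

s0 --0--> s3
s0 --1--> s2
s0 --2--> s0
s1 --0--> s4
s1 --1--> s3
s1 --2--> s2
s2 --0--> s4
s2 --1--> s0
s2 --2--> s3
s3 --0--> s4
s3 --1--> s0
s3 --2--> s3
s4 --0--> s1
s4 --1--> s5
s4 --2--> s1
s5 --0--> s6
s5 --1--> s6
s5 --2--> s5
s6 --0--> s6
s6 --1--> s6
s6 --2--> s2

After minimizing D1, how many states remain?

6

Start with accepting vs non-accepting: {s4,s6} | {s0,s1,s2,s3,s5}.
Refine {s4,s6} on symbol 0: members go to different blocks, giving {s4} and {s6}.
Refine {s0,s1,s2,s3,s5} on symbol 0: members go to different blocks, giving {s1,s2,s3} and {s0} and {s5}.
Refine {s1,s2,s3} on symbol 1: members go to different blocks, giving {s2,s3} and {s1}.
Stable partition: {s4} | {s2,s3} | {s6} | {s0} | {s5} | {s1} — 6 equivalence classes.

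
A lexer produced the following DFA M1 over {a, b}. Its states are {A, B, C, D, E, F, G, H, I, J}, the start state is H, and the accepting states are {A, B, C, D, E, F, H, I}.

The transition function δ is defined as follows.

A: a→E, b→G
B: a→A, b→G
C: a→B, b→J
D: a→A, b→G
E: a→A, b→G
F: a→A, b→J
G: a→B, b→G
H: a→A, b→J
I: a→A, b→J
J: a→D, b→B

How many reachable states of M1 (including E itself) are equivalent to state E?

4

Reachable states from the start: {A,B,D,E,G,H,J}. Unreachable: {C,F,I} — drop them.
P0 = {A,B,D,E,H} | {G,J}.
On input b, block {G,J} splits into {G} and {J}.
Refine {A,B,D,E,H} on symbol b: members go to different blocks, giving {A,B,D,E} and {H}.
Stable partition: {A,B,D,E} | {G} | {J} | {H} — 4 equivalence classes.
State E belongs to the block {A,B,D,E}, which has 4 states.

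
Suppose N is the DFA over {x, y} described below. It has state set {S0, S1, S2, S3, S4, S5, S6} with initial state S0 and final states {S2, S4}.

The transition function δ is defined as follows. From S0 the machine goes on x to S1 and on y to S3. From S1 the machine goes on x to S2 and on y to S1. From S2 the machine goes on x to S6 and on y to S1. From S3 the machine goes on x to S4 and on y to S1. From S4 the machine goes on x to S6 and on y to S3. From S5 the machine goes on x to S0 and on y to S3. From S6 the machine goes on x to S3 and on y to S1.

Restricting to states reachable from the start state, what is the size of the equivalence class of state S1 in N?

Reachable states from the start: {S0,S1,S2,S3,S4,S6}. Unreachable: {S5} — drop them.
Start with accepting vs non-accepting: {S2,S4} | {S0,S1,S3,S6}.
Split {S0,S1,S3,S6} by δ(·,x) → {S0,S6} and {S1,S3}.
No further refinement is possible. Final partition (3 blocks): {S2,S4} | {S0,S6} | {S1,S3}.
State S1 belongs to the block {S1,S3}, which has 2 states.

2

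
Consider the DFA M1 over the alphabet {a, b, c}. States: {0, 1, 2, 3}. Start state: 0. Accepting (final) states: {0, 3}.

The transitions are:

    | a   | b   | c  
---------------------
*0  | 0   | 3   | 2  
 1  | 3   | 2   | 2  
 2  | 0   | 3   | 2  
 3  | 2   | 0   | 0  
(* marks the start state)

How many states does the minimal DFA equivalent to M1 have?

First remove the unreachable states {1}; 3 states remain.
P0 = {0,3} | {2}.
On input a, block {0,3} splits into {0} and {3}.
Stable partition: {0} | {2} | {3} — 3 equivalence classes.

3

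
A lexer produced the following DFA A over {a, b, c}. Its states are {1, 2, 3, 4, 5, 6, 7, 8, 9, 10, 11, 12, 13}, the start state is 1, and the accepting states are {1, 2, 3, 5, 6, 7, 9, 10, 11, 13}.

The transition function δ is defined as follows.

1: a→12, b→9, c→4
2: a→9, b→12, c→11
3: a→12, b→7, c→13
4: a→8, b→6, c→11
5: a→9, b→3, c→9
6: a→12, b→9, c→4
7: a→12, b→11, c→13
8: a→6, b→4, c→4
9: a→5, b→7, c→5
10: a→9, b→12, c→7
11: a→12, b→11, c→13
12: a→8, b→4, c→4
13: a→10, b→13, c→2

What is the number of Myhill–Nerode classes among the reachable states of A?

8

P0 = {1,2,3,5,6,7,9,10,11,13} | {4,8,12}.
Split {1,2,3,5,6,7,9,10,11,13} by δ(·,a) → {1,3,6,7,11} and {2,5,9,10,13}.
Refine {1,3,6,7,11} on symbol b: members go to different blocks, giving {3,7,11} and {1,6}.
Split {4,8,12} by δ(·,a) → {4,12} and {8}.
Split {4,12} by δ(·,b) → {4} and {12}.
Split {2,5,9,10,13} by δ(·,b) → {2,10} and {5,9} and {13}.
Stable partition: {3,7,11} | {4} | {2,10} | {1,6} | {8} | {12} | {5,9} | {13} — 8 equivalence classes.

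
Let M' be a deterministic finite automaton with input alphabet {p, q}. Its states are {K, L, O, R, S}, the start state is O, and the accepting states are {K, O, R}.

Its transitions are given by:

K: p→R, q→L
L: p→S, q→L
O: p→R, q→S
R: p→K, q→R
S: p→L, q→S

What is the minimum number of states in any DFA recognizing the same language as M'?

3

Initial partition by acceptance: {K,O,R} | {L,S}.
Split {K,O,R} by δ(·,q) → {K,O} and {R}.
The partition is now stable with 3 blocks: {K,O} | {L,S} | {R}.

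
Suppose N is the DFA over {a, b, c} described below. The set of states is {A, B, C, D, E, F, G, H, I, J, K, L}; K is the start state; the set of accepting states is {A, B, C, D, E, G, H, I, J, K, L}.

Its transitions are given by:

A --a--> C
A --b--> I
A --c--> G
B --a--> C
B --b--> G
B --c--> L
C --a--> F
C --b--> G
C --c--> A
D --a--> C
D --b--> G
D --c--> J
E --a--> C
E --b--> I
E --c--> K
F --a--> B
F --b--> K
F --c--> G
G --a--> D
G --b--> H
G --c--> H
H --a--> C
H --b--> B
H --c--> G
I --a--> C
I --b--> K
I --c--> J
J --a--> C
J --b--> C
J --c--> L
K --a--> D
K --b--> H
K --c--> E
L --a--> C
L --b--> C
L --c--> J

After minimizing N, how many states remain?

6

All states are reachable from the start state.
P0 = {A,B,C,D,E,G,H,I,J,K,L} | {F}.
Split {A,B,C,D,E,G,H,I,J,K,L} by δ(·,a) → {A,B,D,E,G,H,I,J,K,L} and {C}.
Refine {A,B,D,E,G,H,I,J,K,L} on symbol a: members go to different blocks, giving {A,B,D,E,H,I,J,L} and {G,K}.
On input b, block {A,B,D,E,H,I,J,L} splits into {A,E,H} and {B,D,I} and {J,L}.
No further refinement is possible. Final partition (6 blocks): {A,E,H} | {F} | {C} | {G,K} | {B,D,I} | {J,L}.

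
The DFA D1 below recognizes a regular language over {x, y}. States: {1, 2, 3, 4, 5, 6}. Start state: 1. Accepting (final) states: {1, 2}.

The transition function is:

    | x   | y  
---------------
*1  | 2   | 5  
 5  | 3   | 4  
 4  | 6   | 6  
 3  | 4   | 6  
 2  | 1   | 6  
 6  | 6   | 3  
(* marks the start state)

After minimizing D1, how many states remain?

2

Every state is reachable, so we keep all 6.
P0 = {1,2} | {3,4,5,6}.
The partition is now stable with 2 blocks: {1,2} | {3,4,5,6}.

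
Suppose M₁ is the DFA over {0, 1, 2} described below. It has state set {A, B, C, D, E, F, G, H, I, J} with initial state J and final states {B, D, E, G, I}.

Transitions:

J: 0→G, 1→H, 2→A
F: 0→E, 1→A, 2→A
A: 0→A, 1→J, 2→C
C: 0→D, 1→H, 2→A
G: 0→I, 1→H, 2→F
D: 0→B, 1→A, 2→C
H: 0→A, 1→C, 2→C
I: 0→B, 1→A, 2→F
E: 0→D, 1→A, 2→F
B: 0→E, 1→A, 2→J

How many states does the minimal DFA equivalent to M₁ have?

Every state is reachable, so we keep all 10.
Start with accepting vs non-accepting: {B,D,E,G,I} | {A,C,F,H,J}.
Split {A,C,F,H,J} by δ(·,0) → {C,F,J} and {A,H}.
No further refinement is possible. Final partition (3 blocks): {B,D,E,G,I} | {C,F,J} | {A,H}.

3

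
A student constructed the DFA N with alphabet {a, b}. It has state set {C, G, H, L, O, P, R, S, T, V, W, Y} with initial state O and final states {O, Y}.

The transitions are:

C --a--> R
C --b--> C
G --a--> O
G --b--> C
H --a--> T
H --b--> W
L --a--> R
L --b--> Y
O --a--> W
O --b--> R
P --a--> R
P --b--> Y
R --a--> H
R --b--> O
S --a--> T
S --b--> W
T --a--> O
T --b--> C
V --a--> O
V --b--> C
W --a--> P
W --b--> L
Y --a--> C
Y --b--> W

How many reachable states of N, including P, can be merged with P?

Reachable states from the start: {C,H,L,O,P,R,T,W,Y}. Unreachable: {G,S,V} — drop them.
Initial partition by acceptance: {O,Y} | {C,H,L,P,R,T,W}.
Split {C,H,L,P,R,T,W} by δ(·,a) → {C,H,L,P,R,W} and {T}.
On input a, block {C,H,L,P,R,W} splits into {C,L,P,R,W} and {H}.
Refine {C,L,P,R,W} on symbol a: members go to different blocks, giving {C,L,P,W} and {R}.
Split {O,Y} by δ(·,b) → {O} and {Y}.
Refine {C,L,P,W} on symbol a: members go to different blocks, giving {C,L,P} and {W}.
Split {C,L,P} by δ(·,b) → {L,P} and {C}.
Stable partition: {O} | {L,P} | {T} | {H} | {R} | {Y} | {W} | {C} — 8 equivalence classes.
The equivalence class containing P is {L,P}, of size 2.

2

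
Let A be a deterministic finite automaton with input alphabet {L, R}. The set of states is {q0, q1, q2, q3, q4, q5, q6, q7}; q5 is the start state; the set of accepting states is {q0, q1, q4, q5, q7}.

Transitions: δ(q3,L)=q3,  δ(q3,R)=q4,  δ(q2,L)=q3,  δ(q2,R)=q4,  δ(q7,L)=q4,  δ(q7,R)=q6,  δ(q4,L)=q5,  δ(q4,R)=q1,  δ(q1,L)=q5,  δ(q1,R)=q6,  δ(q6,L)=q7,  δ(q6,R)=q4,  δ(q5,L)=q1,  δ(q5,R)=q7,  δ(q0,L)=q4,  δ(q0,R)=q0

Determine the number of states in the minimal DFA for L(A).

States {q0,q2,q3} cannot be reached from the start state, so discard them.
Start with accepting vs non-accepting: {q1,q4,q5,q7} | {q6}.
On input R, block {q1,q4,q5,q7} splits into {q1,q7} and {q4,q5}.
Split {q4,q5} by δ(·,L) → {q4} and {q5}.
Split {q1,q7} by δ(·,L) → {q1} and {q7}.
No further refinement is possible. Final partition (5 blocks): {q1} | {q6} | {q4} | {q5} | {q7}.

5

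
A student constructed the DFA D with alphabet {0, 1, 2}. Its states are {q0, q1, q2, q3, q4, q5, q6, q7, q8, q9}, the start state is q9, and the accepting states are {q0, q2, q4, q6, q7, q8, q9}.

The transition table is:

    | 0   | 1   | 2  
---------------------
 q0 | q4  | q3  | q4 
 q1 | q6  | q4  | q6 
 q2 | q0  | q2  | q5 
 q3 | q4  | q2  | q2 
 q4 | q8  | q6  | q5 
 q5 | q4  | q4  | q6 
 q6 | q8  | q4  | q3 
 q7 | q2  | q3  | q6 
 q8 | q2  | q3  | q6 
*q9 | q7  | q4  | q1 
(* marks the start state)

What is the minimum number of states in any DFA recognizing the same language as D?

All states are reachable from the start state.
P0 = {q0,q2,q4,q6,q7,q8,q9} | {q1,q3,q5}.
Refine {q0,q2,q4,q6,q7,q8,q9} on symbol 1: members go to different blocks, giving {q2,q4,q6,q9} and {q0,q7,q8}.
No further refinement is possible. Final partition (3 blocks): {q2,q4,q6,q9} | {q1,q3,q5} | {q0,q7,q8}.

3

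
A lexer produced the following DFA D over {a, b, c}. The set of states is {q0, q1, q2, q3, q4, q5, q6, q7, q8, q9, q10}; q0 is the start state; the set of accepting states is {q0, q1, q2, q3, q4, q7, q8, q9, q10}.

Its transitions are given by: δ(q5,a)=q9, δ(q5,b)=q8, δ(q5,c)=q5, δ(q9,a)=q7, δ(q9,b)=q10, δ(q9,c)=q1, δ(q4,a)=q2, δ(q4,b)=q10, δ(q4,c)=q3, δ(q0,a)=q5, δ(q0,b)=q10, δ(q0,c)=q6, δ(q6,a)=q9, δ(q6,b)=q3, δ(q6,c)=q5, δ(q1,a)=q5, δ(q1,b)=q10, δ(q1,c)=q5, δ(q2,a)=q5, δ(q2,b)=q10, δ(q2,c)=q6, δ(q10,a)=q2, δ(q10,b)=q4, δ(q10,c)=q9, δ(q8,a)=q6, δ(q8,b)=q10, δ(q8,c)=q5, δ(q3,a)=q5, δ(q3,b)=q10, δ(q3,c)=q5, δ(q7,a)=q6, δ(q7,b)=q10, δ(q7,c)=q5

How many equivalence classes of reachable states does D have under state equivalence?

P0 = {q0,q1,q2,q3,q4,q7,q8,q9,q10} | {q5,q6}.
Refine {q0,q1,q2,q3,q4,q7,q8,q9,q10} on symbol a: members go to different blocks, giving {q0,q1,q2,q3,q7,q8} and {q4,q9,q10}.
Split {q4,q9,q10} by δ(·,c) → {q4,q9} and {q10}.
No further refinement is possible. Final partition (4 blocks): {q0,q1,q2,q3,q7,q8} | {q5,q6} | {q4,q9} | {q10}.

4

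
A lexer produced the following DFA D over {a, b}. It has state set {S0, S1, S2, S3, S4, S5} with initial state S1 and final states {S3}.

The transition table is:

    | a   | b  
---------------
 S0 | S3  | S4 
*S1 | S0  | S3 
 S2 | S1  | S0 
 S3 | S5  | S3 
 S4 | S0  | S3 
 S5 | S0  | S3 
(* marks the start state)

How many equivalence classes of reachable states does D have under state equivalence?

3

Reachable states from the start: {S0,S1,S3,S4,S5}. Unreachable: {S2} — drop them.
Initial partition by acceptance: {S3} | {S0,S1,S4,S5}.
On input a, block {S0,S1,S4,S5} splits into {S1,S4,S5} and {S0}.
The partition is now stable with 3 blocks: {S3} | {S1,S4,S5} | {S0}.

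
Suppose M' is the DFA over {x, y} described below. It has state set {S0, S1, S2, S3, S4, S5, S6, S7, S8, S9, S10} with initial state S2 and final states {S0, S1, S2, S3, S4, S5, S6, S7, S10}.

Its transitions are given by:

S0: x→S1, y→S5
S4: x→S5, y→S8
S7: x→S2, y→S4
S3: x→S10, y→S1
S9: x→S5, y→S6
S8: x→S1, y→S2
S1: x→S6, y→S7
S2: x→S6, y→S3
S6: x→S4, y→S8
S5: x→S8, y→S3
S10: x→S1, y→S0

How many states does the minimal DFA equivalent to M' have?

10

States {S9} cannot be reached from the start state, so discard them.
Start with accepting vs non-accepting: {S0,S1,S2,S3,S4,S5,S6,S7,S10} | {S8}.
On input x, block {S0,S1,S2,S3,S4,S5,S6,S7,S10} splits into {S0,S1,S2,S3,S4,S6,S7,S10} and {S5}.
Refine {S0,S1,S2,S3,S4,S6,S7,S10} on symbol x: members go to different blocks, giving {S0,S1,S2,S3,S6,S7,S10} and {S4}.
On input x, block {S0,S1,S2,S3,S6,S7,S10} splits into {S0,S1,S2,S3,S7,S10} and {S6}.
Refine {S0,S1,S2,S3,S7,S10} on symbol x: members go to different blocks, giving {S0,S3,S7,S10} and {S1,S2}.
On input x, block {S0,S3,S7,S10} splits into {S0,S7,S10} and {S3}.
Refine {S0,S7,S10} on symbol y: members go to different blocks, giving {S0} and {S7} and {S10}.
Split {S1,S2} by δ(·,y) → {S1} and {S2}.
The partition is now stable with 10 blocks: {S0} | {S8} | {S5} | {S4} | {S6} | {S1} | {S3} | {S7} | {S10} | {S2}.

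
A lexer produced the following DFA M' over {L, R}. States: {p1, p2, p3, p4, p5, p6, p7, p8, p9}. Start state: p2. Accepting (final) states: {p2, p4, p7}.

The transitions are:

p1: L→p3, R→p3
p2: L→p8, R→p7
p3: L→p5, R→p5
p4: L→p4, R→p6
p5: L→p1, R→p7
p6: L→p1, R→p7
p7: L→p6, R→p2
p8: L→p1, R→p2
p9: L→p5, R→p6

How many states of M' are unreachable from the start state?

2

No path from p2 leads to p4, p9; the other 7 states are all reachable.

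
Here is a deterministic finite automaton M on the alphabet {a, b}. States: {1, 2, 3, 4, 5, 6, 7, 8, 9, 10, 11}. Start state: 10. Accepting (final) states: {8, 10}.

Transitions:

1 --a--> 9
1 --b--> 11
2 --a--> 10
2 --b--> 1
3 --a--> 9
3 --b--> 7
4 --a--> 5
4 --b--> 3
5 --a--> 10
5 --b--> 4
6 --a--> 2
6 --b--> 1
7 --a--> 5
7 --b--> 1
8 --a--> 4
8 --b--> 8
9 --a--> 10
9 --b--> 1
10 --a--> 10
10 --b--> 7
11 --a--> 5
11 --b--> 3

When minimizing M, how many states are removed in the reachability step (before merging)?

BFS from 10 reaches {1, 3, 4, 5, 7, 9, 10, 11}; the 3 state(s) 2, 6, 8 are never visited.

3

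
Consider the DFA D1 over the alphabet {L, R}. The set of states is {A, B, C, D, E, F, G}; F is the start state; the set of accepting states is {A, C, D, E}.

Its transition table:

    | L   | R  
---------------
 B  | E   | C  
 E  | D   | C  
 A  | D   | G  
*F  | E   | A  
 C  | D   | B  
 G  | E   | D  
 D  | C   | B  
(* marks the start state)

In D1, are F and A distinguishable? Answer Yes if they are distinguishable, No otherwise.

Yes

All states are reachable from the start state.
Initial partition by acceptance: {A,C,D,E} | {B,F,G}.
Refine {A,C,D,E} on symbol R: members go to different blocks, giving {A,C,D} and {E}.
No further refinement is possible. Final partition (3 blocks): {A,C,D} | {B,F,G} | {E}.
F and A end up in different blocks, so they are distinguishable. For instance, the string 'ε' is accepted from only A.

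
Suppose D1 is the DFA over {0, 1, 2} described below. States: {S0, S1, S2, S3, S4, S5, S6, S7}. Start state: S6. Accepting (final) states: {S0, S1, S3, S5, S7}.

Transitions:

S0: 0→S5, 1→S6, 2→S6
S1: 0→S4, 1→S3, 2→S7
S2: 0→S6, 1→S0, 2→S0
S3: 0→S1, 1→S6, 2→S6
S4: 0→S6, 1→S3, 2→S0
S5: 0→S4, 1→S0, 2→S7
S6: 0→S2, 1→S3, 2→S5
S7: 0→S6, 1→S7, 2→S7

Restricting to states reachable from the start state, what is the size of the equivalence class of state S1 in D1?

All states are reachable from the start state.
P0 = {S0,S1,S3,S5,S7} | {S2,S4,S6}.
Refine {S0,S1,S3,S5,S7} on symbol 0: members go to different blocks, giving {S1,S5,S7} and {S0,S3}.
On input 1, block {S1,S5,S7} splits into {S1,S5} and {S7}.
Refine {S2,S4,S6} on symbol 2: members go to different blocks, giving {S2,S4} and {S6}.
The partition is now stable with 5 blocks: {S1,S5} | {S2,S4} | {S0,S3} | {S7} | {S6}.
The equivalence class containing S1 is {S1,S5}, of size 2.

2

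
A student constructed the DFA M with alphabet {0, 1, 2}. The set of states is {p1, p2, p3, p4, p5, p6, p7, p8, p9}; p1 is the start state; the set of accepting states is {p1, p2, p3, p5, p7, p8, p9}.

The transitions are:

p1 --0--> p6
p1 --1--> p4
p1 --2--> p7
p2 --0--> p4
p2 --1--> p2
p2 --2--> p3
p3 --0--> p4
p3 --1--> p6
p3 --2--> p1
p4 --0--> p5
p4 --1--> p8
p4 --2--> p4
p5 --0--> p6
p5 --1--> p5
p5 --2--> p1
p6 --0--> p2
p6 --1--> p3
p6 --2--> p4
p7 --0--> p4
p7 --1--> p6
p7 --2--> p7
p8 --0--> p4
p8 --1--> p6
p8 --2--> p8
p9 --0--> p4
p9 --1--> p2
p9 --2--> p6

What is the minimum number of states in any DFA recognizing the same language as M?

3

Reachable states from the start: {p1,p2,p3,p4,p5,p6,p7,p8}. Unreachable: {p9} — drop them.
Initial partition by acceptance: {p1,p2,p3,p5,p7,p8} | {p4,p6}.
On input 1, block {p1,p2,p3,p5,p7,p8} splits into {p1,p3,p7,p8} and {p2,p5}.
No further refinement is possible. Final partition (3 blocks): {p1,p3,p7,p8} | {p4,p6} | {p2,p5}.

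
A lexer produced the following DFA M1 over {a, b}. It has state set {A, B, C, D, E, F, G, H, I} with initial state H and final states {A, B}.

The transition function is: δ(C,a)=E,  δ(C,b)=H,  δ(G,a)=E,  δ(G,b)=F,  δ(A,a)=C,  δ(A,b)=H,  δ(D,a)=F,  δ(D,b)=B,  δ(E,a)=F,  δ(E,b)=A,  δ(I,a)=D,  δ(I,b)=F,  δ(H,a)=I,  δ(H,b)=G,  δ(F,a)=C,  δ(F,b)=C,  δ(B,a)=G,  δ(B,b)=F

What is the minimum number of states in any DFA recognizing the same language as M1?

4

All states are reachable from the start state.
Initial partition by acceptance: {A,B} | {C,D,E,F,G,H,I}.
On input b, block {C,D,E,F,G,H,I} splits into {C,F,G,H,I} and {D,E}.
Split {C,F,G,H,I} by δ(·,a) → {C,G,I} and {F,H}.
No further refinement is possible. Final partition (4 blocks): {A,B} | {C,G,I} | {D,E} | {F,H}.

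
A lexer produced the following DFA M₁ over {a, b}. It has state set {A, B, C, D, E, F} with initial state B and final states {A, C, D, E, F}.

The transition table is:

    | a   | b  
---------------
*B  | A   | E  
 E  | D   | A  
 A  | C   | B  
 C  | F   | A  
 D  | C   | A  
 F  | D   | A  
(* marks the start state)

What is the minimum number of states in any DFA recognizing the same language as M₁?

3

P0 = {A,C,D,E,F} | {B}.
Refine {A,C,D,E,F} on symbol b: members go to different blocks, giving {C,D,E,F} and {A}.
No further refinement is possible. Final partition (3 blocks): {C,D,E,F} | {B} | {A}.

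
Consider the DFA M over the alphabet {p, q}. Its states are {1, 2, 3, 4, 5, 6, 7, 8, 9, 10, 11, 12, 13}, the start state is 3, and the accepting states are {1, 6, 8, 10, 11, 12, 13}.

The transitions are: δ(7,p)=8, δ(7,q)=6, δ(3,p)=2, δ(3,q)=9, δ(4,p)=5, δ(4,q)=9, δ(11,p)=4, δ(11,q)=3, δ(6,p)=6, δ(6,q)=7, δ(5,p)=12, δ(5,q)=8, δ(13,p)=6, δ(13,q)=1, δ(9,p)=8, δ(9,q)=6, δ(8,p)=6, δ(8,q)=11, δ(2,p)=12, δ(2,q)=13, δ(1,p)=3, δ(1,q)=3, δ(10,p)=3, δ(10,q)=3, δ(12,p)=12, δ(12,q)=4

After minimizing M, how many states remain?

States {10} cannot be reached from the start state, so discard them.
P0 = {1,6,8,11,12,13} | {2,3,4,5,7,9}.
Split {1,6,8,11,12,13} by δ(·,p) → {6,8,12,13} and {1,11}.
Refine {6,8,12,13} on symbol q: members go to different blocks, giving {6,12} and {8,13}.
On input p, block {2,3,4,5,7,9} splits into {2,5} and {3,4} and {7,9}.
Refine {6,12} on symbol q: members go to different blocks, giving {6} and {12}.
The partition is now stable with 7 blocks: {6} | {2,5} | {1,11} | {8,13} | {3,4} | {7,9} | {12}.

7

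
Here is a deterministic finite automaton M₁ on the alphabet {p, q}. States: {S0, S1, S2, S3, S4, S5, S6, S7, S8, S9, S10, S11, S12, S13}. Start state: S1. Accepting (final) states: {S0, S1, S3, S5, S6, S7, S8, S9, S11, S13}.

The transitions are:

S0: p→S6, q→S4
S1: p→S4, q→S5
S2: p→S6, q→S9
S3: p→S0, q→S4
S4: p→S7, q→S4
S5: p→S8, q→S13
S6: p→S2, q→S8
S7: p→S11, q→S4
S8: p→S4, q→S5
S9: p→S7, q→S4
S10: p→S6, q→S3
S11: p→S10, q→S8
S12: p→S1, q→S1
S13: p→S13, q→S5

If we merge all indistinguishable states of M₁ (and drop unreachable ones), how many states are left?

8

First remove the unreachable states {S12}; 13 states remain.
Initial partition by acceptance: {S0,S1,S3,S5,S6,S7,S8,S9,S11,S13} | {S2,S4,S10}.
Split {S0,S1,S3,S5,S6,S7,S8,S9,S11,S13} by δ(·,p) → {S0,S3,S5,S7,S9,S13} and {S1,S6,S8,S11}.
Split {S0,S3,S5,S7,S9,S13} by δ(·,p) → {S0,S5,S7} and {S3,S9,S13}.
On input q, block {S0,S5,S7} splits into {S0,S7} and {S5}.
Split {S2,S4,S10} by δ(·,p) → {S2,S10} and {S4}.
Split {S1,S6,S8,S11} by δ(·,p) → {S1,S8} and {S6,S11}.
Split {S3,S9,S13} by δ(·,p) → {S3,S9} and {S13}.
Stable partition: {S0,S7} | {S2,S10} | {S1,S8} | {S3,S9} | {S5} | {S4} | {S6,S11} | {S13} — 8 equivalence classes.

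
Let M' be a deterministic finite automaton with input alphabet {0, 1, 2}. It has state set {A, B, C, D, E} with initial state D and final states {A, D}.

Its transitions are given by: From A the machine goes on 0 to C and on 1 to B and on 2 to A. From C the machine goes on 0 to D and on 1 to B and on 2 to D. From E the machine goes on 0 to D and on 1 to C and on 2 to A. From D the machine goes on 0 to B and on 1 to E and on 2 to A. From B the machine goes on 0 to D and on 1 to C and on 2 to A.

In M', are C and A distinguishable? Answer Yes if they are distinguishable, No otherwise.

Yes

Initial partition by acceptance: {A,D} | {B,C,E}.
The partition is now stable with 2 blocks: {A,D} | {B,C,E}.
C and A end up in different blocks, so they are distinguishable. For instance, the string 'ε' is accepted from only A.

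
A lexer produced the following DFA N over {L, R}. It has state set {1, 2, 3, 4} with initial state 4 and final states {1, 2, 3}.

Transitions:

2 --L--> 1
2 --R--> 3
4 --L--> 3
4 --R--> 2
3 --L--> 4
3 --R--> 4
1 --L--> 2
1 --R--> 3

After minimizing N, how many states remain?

Start with accepting vs non-accepting: {1,2,3} | {4}.
On input L, block {1,2,3} splits into {1,2} and {3}.
No further refinement is possible. Final partition (3 blocks): {1,2} | {4} | {3}.

3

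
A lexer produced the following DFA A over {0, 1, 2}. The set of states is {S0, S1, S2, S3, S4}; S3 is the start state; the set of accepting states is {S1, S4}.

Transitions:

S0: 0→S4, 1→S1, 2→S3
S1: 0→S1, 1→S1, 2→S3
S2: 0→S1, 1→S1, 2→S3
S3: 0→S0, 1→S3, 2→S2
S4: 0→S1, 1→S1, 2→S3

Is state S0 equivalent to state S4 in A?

All states are reachable from the start state.
Start with accepting vs non-accepting: {S1,S4} | {S0,S2,S3}.
On input 0, block {S0,S2,S3} splits into {S0,S2} and {S3}.
The partition is now stable with 3 blocks: {S1,S4} | {S0,S2} | {S3}.
S0 and S4 end up in different blocks, so they are distinguishable. For instance, the string 'ε' is accepted from only S4.

No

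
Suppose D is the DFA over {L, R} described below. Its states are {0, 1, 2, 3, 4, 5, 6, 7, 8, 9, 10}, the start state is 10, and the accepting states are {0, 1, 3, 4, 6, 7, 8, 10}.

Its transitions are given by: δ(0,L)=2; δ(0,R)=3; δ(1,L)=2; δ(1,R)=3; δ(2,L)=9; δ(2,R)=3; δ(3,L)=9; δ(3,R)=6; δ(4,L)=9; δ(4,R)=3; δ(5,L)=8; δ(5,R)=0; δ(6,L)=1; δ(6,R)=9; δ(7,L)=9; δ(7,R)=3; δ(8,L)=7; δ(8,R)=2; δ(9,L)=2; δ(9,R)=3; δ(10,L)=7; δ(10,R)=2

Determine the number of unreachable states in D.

Starting at 10 and following transitions, the reachable set is {1, 2, 3, 6, 7, 9, 10}. That leaves 0, 4, 5, 8 unreachable — 4 in total.

4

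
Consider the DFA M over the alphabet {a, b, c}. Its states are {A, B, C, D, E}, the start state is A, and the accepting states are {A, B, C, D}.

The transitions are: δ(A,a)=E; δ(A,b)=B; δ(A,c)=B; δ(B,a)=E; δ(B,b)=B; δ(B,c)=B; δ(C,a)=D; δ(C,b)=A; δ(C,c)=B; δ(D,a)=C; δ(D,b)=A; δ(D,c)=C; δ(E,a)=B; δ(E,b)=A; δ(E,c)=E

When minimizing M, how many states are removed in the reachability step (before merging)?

No path from A leads to C, D; the other 3 states are all reachable.

2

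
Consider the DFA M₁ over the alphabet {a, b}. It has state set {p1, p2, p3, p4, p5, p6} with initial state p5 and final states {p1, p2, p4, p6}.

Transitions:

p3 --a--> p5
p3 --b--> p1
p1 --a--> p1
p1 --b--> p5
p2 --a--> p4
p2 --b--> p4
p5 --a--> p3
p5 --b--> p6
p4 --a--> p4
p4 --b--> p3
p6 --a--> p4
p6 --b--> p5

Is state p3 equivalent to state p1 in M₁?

States {p2} cannot be reached from the start state, so discard them.
Start with accepting vs non-accepting: {p1,p4,p6} | {p3,p5}.
The partition is now stable with 2 blocks: {p1,p4,p6} | {p3,p5}.
p3 and p1 end up in different blocks, so they are distinguishable. For instance, the string 'ε' is accepted from only p1.

No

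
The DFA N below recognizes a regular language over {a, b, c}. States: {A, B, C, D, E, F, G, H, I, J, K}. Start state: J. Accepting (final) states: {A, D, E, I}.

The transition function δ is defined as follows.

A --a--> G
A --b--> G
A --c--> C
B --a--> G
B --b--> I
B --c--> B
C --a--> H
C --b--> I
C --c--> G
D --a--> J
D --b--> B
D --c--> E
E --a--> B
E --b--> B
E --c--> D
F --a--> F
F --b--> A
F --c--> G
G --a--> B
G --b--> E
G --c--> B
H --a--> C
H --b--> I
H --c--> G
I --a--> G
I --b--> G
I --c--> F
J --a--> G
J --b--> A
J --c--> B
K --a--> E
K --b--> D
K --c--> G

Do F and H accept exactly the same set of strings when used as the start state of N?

First remove the unreachable states {K}; 10 states remain.
Start with accepting vs non-accepting: {A,D,E,I} | {B,C,F,G,H,J}.
Split {A,D,E,I} by δ(·,c) → {A,I} and {D,E}.
Refine {B,C,F,G,H,J} on symbol b: members go to different blocks, giving {B,C,F,H,J} and {G}.
Split {B,C,F,H,J} by δ(·,a) → {C,F,H} and {B,J}.
No further refinement is possible. Final partition (5 blocks): {A,I} | {C,F,H} | {D,E} | {G} | {B,J}.
F and H lie in the same block of the stable partition, so they are equivalent — no string distinguishes them.

Yes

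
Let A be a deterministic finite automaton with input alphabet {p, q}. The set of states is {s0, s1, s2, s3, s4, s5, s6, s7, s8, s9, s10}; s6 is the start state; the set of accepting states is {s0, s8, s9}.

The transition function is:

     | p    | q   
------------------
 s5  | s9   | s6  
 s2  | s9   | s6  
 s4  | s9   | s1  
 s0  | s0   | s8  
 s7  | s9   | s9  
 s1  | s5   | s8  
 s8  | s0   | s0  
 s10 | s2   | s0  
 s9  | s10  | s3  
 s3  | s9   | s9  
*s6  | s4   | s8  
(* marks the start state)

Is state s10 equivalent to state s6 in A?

States {s7} cannot be reached from the start state, so discard them.
Start with accepting vs non-accepting: {s0,s8,s9} | {s1,s2,s3,s4,s5,s6,s10}.
Split {s0,s8,s9} by δ(·,p) → {s0,s8} and {s9}.
Refine {s1,s2,s3,s4,s5,s6,s10} on symbol p: members go to different blocks, giving {s2,s3,s4,s5} and {s1,s6,s10}.
Split {s2,s3,s4,s5} by δ(·,q) → {s2,s4,s5} and {s3}.
The partition is now stable with 5 blocks: {s0,s8} | {s2,s4,s5} | {s9} | {s1,s6,s10} | {s3}.
s10 and s6 lie in the same block of the stable partition, so they are equivalent — no string distinguishes them.

Yes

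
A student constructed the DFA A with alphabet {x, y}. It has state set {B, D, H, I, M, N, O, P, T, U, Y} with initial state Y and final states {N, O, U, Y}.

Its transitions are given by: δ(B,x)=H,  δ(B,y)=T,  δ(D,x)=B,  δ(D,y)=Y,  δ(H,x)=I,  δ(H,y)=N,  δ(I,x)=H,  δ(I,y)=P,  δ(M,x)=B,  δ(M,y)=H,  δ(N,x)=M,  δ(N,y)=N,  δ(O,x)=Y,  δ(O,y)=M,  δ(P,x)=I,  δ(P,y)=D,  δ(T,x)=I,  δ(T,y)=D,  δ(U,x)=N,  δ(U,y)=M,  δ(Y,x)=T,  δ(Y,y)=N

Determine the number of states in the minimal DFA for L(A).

4

Reachable states from the start: {B,D,H,I,M,N,P,T,Y}. Unreachable: {O,U} — drop them.
P0 = {N,Y} | {B,D,H,I,M,P,T}.
On input y, block {B,D,H,I,M,P,T} splits into {B,I,M,P,T} and {D,H}.
Split {B,I,M,P,T} by δ(·,x) → {M,P,T} and {B,I}.
No further refinement is possible. Final partition (4 blocks): {N,Y} | {M,P,T} | {D,H} | {B,I}.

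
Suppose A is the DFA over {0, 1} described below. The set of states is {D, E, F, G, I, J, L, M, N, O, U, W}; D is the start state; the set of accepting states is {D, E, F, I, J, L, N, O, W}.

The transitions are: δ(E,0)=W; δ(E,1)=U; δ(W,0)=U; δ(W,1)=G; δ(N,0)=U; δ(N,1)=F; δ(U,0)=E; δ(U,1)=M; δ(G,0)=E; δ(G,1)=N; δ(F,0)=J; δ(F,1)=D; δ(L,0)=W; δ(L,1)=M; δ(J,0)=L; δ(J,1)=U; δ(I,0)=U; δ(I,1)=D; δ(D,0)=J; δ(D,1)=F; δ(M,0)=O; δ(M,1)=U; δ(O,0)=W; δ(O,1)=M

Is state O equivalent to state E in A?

States {I} cannot be reached from the start state, so discard them.
P0 = {D,E,F,J,L,N,O,W} | {G,M,U}.
Refine {D,E,F,J,L,N,O,W} on symbol 0: members go to different blocks, giving {D,E,F,J,L,O} and {N,W}.
Split {D,E,F,J,L,O} by δ(·,0) → {D,F,J} and {E,L,O}.
Refine {D,F,J} on symbol 0: members go to different blocks, giving {D,F} and {J}.
On input 1, block {G,M,U} splits into {M,U} and {G}.
On input 1, block {N,W} splits into {W} and {N}.
No further refinement is possible. Final partition (7 blocks): {D,F} | {M,U} | {W} | {E,L,O} | {J} | {G} | {N}.
O and E lie in the same block of the stable partition, so they are equivalent — no string distinguishes them.

Yes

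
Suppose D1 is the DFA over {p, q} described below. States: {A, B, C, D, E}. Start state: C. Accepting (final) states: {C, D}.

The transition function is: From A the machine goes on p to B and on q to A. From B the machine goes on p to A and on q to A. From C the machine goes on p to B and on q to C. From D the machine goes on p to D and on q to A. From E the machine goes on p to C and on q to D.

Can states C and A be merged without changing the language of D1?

No

First remove the unreachable states {D,E}; 3 states remain.
P0 = {C} | {A,B}.
No further refinement is possible. Final partition (2 blocks): {C} | {A,B}.
C and A end up in different blocks, so they are distinguishable. For instance, the string 'ε' is accepted from only C.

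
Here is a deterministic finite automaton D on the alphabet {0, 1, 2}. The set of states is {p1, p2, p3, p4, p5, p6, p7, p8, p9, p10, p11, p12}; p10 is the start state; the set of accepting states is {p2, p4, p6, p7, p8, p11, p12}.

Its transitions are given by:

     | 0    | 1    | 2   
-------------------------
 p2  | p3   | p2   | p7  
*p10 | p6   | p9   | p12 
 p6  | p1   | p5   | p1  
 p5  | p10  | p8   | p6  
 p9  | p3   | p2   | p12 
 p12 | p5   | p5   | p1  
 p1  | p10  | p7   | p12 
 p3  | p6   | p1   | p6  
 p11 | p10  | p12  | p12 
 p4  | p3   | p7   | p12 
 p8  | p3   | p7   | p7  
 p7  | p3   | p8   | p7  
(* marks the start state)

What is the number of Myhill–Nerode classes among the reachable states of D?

First remove the unreachable states {p4,p11}; 10 states remain.
P0 = {p2,p6,p7,p8,p12} | {p1,p3,p5,p9,p10}.
Split {p2,p6,p7,p8,p12} by δ(·,1) → {p2,p7,p8} and {p6,p12}.
On input 0, block {p1,p3,p5,p9,p10} splits into {p1,p5,p9} and {p3,p10}.
Stable partition: {p2,p7,p8} | {p1,p5,p9} | {p6,p12} | {p3,p10} — 4 equivalence classes.

4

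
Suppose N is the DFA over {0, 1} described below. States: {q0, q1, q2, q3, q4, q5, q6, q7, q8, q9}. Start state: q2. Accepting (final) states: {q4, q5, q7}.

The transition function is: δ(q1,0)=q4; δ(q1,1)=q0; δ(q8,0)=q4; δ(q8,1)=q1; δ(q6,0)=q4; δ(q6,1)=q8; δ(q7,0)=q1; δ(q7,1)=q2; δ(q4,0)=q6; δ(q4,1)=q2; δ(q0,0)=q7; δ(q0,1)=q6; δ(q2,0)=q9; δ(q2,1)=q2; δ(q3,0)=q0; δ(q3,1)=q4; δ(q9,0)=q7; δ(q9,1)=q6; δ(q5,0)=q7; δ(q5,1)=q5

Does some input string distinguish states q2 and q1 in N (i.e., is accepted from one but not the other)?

Yes

First remove the unreachable states {q3,q5}; 8 states remain.
Start with accepting vs non-accepting: {q4,q7} | {q0,q1,q2,q6,q8,q9}.
Split {q0,q1,q2,q6,q8,q9} by δ(·,0) → {q0,q1,q6,q8,q9} and {q2}.
Stable partition: {q4,q7} | {q0,q1,q6,q8,q9} | {q2} — 3 equivalence classes.
q2 and q1 end up in different blocks, so they are distinguishable. For instance, the string '0' is accepted from only q1.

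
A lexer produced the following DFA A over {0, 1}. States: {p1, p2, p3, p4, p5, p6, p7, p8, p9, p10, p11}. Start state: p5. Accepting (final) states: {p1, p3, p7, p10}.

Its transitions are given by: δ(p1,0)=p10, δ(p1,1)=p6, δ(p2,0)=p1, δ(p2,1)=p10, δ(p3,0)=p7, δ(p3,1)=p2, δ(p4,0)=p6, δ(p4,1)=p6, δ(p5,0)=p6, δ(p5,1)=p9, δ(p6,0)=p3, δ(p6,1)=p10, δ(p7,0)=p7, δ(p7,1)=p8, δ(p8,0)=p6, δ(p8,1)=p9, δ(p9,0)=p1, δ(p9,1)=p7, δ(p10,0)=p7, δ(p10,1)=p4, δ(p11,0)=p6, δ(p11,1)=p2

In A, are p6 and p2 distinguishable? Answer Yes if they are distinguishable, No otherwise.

No

States {p11} cannot be reached from the start state, so discard them.
Start with accepting vs non-accepting: {p1,p3,p7,p10} | {p2,p4,p5,p6,p8,p9}.
On input 0, block {p2,p4,p5,p6,p8,p9} splits into {p2,p6,p9} and {p4,p5,p8}.
Refine {p1,p3,p7,p10} on symbol 1: members go to different blocks, giving {p1,p3} and {p7,p10}.
Stable partition: {p1,p3} | {p2,p6,p9} | {p4,p5,p8} | {p7,p10} — 4 equivalence classes.
p6 and p2 lie in the same block of the stable partition, so they are equivalent — no string distinguishes them.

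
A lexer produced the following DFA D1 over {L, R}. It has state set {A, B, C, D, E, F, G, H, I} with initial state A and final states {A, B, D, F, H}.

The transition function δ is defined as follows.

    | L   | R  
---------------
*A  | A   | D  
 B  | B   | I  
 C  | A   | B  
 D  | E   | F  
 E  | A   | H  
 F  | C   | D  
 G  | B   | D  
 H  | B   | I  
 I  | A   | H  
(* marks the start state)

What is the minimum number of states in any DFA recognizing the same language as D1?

4

States {G} cannot be reached from the start state, so discard them.
P0 = {A,B,D,F,H} | {C,E,I}.
Refine {A,B,D,F,H} on symbol L: members go to different blocks, giving {A,B,H} and {D,F}.
Split {A,B,H} by δ(·,R) → {B,H} and {A}.
Stable partition: {B,H} | {C,E,I} | {D,F} | {A} — 4 equivalence classes.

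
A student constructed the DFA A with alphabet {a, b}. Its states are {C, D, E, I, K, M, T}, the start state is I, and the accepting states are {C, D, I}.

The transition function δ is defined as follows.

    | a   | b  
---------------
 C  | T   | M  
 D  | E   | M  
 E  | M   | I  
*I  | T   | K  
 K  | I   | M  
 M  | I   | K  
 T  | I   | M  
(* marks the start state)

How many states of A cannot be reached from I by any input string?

BFS from I reaches {I, K, M, T}; the 3 state(s) C, D, E are never visited.

3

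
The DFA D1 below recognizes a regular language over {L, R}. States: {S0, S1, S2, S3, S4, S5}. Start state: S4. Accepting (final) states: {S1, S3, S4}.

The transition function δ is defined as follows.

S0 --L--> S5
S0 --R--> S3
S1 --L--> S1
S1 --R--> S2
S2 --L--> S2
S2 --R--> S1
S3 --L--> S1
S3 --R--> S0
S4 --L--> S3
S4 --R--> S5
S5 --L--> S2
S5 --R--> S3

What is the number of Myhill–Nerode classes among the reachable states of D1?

P0 = {S1,S3,S4} | {S0,S2,S5}.
The partition is now stable with 2 blocks: {S1,S3,S4} | {S0,S2,S5}.

2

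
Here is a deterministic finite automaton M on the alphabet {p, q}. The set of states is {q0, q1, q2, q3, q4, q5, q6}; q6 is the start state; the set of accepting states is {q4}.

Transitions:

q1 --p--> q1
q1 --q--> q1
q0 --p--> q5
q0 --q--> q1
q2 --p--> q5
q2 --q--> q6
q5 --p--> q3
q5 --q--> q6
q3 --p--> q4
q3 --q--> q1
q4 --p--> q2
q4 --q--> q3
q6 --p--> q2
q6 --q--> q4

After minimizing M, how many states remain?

States {q0} cannot be reached from the start state, so discard them.
Start with accepting vs non-accepting: {q4} | {q1,q2,q3,q5,q6}.
Split {q1,q2,q3,q5,q6} by δ(·,p) → {q1,q2,q5,q6} and {q3}.
Refine {q1,q2,q5,q6} on symbol p: members go to different blocks, giving {q1,q2,q6} and {q5}.
Split {q1,q2,q6} by δ(·,p) → {q1,q6} and {q2}.
Split {q1,q6} by δ(·,p) → {q1} and {q6}.
Stable partition: {q4} | {q1} | {q3} | {q5} | {q2} | {q6} — 6 equivalence classes.

6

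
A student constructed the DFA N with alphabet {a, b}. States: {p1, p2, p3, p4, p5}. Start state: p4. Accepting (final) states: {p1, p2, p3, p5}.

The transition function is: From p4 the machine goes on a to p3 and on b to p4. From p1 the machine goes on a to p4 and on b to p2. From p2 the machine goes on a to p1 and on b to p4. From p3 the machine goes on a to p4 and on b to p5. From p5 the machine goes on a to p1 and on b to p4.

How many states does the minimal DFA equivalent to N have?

3

P0 = {p1,p2,p3,p5} | {p4}.
Split {p1,p2,p3,p5} by δ(·,a) → {p1,p3} and {p2,p5}.
No further refinement is possible. Final partition (3 blocks): {p1,p3} | {p4} | {p2,p5}.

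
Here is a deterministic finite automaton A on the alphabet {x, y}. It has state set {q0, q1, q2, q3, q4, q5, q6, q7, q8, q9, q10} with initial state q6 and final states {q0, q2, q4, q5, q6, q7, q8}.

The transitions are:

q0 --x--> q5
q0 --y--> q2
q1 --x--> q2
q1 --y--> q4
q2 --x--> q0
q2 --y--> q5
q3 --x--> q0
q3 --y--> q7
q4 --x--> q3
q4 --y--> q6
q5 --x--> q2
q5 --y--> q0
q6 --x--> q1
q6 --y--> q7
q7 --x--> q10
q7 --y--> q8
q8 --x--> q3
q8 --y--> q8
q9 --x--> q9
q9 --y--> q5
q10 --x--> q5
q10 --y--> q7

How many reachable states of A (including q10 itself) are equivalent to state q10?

States {q9} cannot be reached from the start state, so discard them.
Initial partition by acceptance: {q0,q2,q4,q5,q6,q7,q8} | {q1,q3,q10}.
Refine {q0,q2,q4,q5,q6,q7,q8} on symbol x: members go to different blocks, giving {q4,q6,q7,q8} and {q0,q2,q5}.
No further refinement is possible. Final partition (3 blocks): {q4,q6,q7,q8} | {q1,q3,q10} | {q0,q2,q5}.
State q10 belongs to the block {q1,q3,q10}, which has 3 states.

3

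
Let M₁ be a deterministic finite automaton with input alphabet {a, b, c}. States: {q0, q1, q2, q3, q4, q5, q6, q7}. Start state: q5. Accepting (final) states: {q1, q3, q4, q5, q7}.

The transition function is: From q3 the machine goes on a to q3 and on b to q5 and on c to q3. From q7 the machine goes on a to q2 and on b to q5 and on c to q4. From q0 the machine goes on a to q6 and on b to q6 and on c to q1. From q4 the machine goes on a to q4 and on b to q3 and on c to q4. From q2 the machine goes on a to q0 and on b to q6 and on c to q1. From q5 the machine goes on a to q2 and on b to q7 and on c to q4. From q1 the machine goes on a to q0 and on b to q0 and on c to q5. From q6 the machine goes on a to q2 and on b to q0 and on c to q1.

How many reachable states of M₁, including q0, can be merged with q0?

Start with accepting vs non-accepting: {q1,q3,q4,q5,q7} | {q0,q2,q6}.
Refine {q1,q3,q4,q5,q7} on symbol a: members go to different blocks, giving {q1,q5,q7} and {q3,q4}.
Split {q1,q5,q7} by δ(·,b) → {q5,q7} and {q1}.
Split {q3,q4} by δ(·,b) → {q3} and {q4}.
The partition is now stable with 5 blocks: {q5,q7} | {q0,q2,q6} | {q3} | {q1} | {q4}.
The equivalence class containing q0 is {q0,q2,q6}, of size 3.

3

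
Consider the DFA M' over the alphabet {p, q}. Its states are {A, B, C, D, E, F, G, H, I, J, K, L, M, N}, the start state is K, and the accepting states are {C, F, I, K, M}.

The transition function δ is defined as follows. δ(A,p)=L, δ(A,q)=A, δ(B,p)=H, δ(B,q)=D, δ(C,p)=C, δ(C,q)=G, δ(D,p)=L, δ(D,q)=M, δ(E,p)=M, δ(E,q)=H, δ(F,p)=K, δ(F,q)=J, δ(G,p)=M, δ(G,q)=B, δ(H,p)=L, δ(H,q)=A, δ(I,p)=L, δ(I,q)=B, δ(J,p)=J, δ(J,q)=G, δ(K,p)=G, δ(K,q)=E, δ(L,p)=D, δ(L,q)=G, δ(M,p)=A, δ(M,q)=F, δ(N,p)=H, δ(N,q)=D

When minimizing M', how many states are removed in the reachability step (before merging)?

BFS from K reaches {A, B, D, E, F, G, H, J, K, L, M}; the 3 state(s) C, I, N are never visited.

3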